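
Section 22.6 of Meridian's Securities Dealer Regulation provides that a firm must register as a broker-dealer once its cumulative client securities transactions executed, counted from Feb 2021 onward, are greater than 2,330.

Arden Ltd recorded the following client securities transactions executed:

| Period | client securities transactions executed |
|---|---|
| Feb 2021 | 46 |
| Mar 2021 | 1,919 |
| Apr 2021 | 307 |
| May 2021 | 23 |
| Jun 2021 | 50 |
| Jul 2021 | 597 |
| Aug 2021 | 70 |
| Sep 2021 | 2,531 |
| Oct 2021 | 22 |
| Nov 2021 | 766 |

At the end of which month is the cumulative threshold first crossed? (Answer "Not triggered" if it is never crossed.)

Through Feb 2021: 46
Through Mar 2021: 1,965
Through Apr 2021: 2,272
Through May 2021: 2,295
Through Jun 2021: 2,345 ← exceeds threshold

Jun 2021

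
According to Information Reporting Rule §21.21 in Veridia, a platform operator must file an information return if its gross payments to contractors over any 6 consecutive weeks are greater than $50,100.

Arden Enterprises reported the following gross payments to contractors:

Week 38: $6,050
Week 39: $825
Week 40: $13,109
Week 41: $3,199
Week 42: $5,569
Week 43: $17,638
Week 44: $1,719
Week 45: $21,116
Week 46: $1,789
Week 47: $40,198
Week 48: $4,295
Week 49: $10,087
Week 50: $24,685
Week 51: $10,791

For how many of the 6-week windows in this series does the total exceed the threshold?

Week 38–Week 43: $6,050 + $825 + $13,109 + $3,199 + $5,569 + $17,638 = $46,390 (under)
Week 39–Week 44: $825 + $13,109 + $3,199 + $5,569 + $17,638 + $1,719 = $42,059 (under)
Week 40–Week 45: $13,109 + $3,199 + $5,569 + $17,638 + $1,719 + $21,116 = $62,350 (over)
Week 41–Week 46: $3,199 + $5,569 + $17,638 + $1,719 + $21,116 + $1,789 = $51,030 (over)
Week 42–Week 47: $5,569 + $17,638 + $1,719 + $21,116 + $1,789 + $40,198 = $88,029 (over)
Week 43–Week 48: $17,638 + $1,719 + $21,116 + $1,789 + $40,198 + $4,295 = $86,755 (over)
Week 44–Week 49: $1,719 + $21,116 + $1,789 + $40,198 + $4,295 + $10,087 = $79,204 (over)
Week 45–Week 50: $21,116 + $1,789 + $40,198 + $4,295 + $10,087 + $24,685 = $102,170 (over)
Week 46–Week 51: $1,789 + $40,198 + $4,295 + $10,087 + $24,685 + $10,791 = $91,845 (over)
7 windows exceed the threshold.

7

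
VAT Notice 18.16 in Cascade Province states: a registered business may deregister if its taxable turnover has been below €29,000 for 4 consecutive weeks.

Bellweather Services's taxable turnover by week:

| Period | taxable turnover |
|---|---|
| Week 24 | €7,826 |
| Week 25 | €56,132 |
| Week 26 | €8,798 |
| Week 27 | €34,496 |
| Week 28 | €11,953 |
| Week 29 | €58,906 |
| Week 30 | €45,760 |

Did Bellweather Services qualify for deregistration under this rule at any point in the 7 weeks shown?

Weeks below €29,000: Week 24, Week 26, Week 28.
Longest run of consecutive weeks below the threshold: 1.
1 < 4, so Bellweather Services never became eligible.

No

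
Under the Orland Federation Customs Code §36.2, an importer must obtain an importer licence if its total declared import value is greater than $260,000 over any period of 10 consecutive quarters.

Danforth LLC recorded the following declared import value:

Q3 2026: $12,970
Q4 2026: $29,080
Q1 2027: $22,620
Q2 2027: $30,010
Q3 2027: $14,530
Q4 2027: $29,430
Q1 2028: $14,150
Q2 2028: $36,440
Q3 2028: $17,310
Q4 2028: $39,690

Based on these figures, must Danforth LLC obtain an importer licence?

No

Total declared import value: $12,970 + $29,080 + $22,620 + $30,010 + $14,530 + $29,430 + $14,150 + $36,440 + $17,310 + $39,690 = $246,230.
$246,230 ≤ $260,000, so the threshold is not exceeded.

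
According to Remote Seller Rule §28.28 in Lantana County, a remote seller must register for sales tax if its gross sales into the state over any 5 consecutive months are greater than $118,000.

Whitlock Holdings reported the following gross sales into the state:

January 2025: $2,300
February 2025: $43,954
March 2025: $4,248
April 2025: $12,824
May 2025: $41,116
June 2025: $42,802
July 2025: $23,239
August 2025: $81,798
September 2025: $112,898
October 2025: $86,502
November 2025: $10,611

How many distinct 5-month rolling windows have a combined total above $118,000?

January 2025–May 2025: $2,300 + $43,954 + $4,248 + $12,824 + $41,116 = $104,442 (under)
February 2025–June 2025: $43,954 + $4,248 + $12,824 + $41,116 + $42,802 = $144,944 (over)
March 2025–July 2025: $4,248 + $12,824 + $41,116 + $42,802 + $23,239 = $124,229 (over)
April 2025–August 2025: $12,824 + $41,116 + $42,802 + $23,239 + $81,798 = $201,779 (over)
May 2025–September 2025: $41,116 + $42,802 + $23,239 + $81,798 + $112,898 = $301,853 (over)
June 2025–October 2025: $42,802 + $23,239 + $81,798 + $112,898 + $86,502 = $347,239 (over)
July 2025–November 2025: $23,239 + $81,798 + $112,898 + $86,502 + $10,611 = $315,048 (over)
6 windows exceed the threshold.

6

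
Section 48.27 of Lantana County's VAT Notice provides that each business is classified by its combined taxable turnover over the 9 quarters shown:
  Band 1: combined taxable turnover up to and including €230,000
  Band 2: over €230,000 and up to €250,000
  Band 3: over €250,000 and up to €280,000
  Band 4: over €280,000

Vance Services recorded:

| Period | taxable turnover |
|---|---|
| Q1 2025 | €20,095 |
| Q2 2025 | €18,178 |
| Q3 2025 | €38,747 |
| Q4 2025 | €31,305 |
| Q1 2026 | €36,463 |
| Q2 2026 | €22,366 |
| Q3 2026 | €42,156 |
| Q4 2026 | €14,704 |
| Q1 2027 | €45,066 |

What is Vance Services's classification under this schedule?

Combined taxable turnover: €20,095 + €18,178 + €38,747 + €31,305 + €36,463 + €22,366 + €42,156 + €14,704 + €45,066 = €269,080.
€250,000 < €269,080 ≤ €280,000, so Band 3 applies.

Band 3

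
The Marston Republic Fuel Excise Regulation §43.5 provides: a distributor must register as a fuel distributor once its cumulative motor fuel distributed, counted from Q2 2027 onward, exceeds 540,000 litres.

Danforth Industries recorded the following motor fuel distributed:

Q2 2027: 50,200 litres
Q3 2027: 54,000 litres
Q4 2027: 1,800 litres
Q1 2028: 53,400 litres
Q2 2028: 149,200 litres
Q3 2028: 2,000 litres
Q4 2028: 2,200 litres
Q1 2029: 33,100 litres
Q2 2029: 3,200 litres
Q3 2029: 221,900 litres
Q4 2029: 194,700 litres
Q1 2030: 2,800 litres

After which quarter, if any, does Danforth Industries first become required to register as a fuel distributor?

Through Q2 2027: 50,200 litres
Through Q3 2027: 104,200 litres
Through Q4 2027: 106,000 litres
Through Q1 2028: 159,400 litres
Through Q2 2028: 308,600 litres
Through Q3 2028: 310,600 litres
Through Q4 2028: 312,800 litres
Through Q1 2029: 345,900 litres
Through Q2 2029: 349,100 litres
Through Q3 2029: 571,000 litres ← exceeds threshold

Q3 2029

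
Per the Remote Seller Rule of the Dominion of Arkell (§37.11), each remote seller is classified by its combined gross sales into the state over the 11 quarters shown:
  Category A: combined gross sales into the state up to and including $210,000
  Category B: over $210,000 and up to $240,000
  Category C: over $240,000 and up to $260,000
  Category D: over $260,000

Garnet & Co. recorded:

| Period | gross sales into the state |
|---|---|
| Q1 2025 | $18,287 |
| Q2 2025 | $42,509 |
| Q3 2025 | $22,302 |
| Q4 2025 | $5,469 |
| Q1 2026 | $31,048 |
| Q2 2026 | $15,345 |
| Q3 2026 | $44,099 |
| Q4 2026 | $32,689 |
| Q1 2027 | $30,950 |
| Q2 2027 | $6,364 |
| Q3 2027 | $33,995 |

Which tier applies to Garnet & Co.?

Category D

Combined gross sales into the state: $18,287 + $42,509 + $22,302 + $5,469 + $31,048 + $15,345 + $44,099 + $32,689 + $30,950 + $6,364 + $33,995 = $283,057.
$283,057 > $260,000, so Category D applies.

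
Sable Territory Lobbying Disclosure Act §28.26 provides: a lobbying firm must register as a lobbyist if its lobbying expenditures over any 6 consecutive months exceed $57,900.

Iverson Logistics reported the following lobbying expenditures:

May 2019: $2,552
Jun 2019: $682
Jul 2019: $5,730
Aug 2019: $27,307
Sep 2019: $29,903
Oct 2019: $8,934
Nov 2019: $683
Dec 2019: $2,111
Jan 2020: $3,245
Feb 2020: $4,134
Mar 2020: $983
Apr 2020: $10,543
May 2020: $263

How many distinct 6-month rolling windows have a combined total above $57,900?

4

May 2019–Oct 2019: $2,552 + $682 + $5,730 + $27,307 + $29,903 + $8,934 = $75,108 (over)
Jun 2019–Nov 2019: $682 + $5,730 + $27,307 + $29,903 + $8,934 + $683 = $73,239 (over)
Jul 2019–Dec 2019: $5,730 + $27,307 + $29,903 + $8,934 + $683 + $2,111 = $74,668 (over)
Aug 2019–Jan 2020: $27,307 + $29,903 + $8,934 + $683 + $2,111 + $3,245 = $72,183 (over)
Sep 2019–Feb 2020: $29,903 + $8,934 + $683 + $2,111 + $3,245 + $4,134 = $49,010 (under)
Oct 2019–Mar 2020: $8,934 + $683 + $2,111 + $3,245 + $4,134 + $983 = $20,090 (under)
Nov 2019–Apr 2020: $683 + $2,111 + $3,245 + $4,134 + $983 + $10,543 = $21,699 (under)
Dec 2019–May 2020: $2,111 + $3,245 + $4,134 + $983 + $10,543 + $263 = $21,279 (under)
4 windows exceed the threshold.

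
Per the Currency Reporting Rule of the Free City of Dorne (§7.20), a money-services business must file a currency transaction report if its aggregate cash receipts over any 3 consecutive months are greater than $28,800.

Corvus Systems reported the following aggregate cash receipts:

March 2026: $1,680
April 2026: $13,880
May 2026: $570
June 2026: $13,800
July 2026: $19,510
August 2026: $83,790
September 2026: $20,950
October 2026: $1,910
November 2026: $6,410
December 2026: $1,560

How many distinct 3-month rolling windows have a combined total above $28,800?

March 2026–May 2026: $1,680 + $13,880 + $570 = $16,130 (under)
April 2026–June 2026: $13,880 + $570 + $13,800 = $28,250 (under)
May 2026–July 2026: $570 + $13,800 + $19,510 = $33,880 (over)
June 2026–August 2026: $13,800 + $19,510 + $83,790 = $117,100 (over)
July 2026–September 2026: $19,510 + $83,790 + $20,950 = $124,250 (over)
August 2026–October 2026: $83,790 + $20,950 + $1,910 = $106,650 (over)
September 2026–November 2026: $20,950 + $1,910 + $6,410 = $29,270 (over)
October 2026–December 2026: $1,910 + $6,410 + $1,560 = $9,880 (under)
5 windows exceed the threshold.

5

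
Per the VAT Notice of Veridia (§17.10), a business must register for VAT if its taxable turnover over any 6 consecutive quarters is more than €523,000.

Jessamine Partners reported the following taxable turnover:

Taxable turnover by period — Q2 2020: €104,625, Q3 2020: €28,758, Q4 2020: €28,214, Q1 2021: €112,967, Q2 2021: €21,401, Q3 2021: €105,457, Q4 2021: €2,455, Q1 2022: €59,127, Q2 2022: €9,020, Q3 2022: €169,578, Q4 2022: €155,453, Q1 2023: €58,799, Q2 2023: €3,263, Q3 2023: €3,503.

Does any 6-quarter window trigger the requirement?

Q2 2020–Q3 2021: €104,625 + €28,758 + €28,214 + €112,967 + €21,401 + €105,457 = €401,422 (under)
Q3 2020–Q4 2021: €28,758 + €28,214 + €112,967 + €21,401 + €105,457 + €2,455 = €299,252 (under)
Q4 2020–Q1 2022: €28,214 + €112,967 + €21,401 + €105,457 + €2,455 + €59,127 = €329,621 (under)
Q1 2021–Q2 2022: €112,967 + €21,401 + €105,457 + €2,455 + €59,127 + €9,020 = €310,427 (under)
Q2 2021–Q3 2022: €21,401 + €105,457 + €2,455 + €59,127 + €9,020 + €169,578 = €367,038 (under)
Q3 2021–Q4 2022: €105,457 + €2,455 + €59,127 + €9,020 + €169,578 + €155,453 = €501,090 (under)
Q4 2021–Q1 2023: €2,455 + €59,127 + €9,020 + €169,578 + €155,453 + €58,799 = €454,432 (under)
Q1 2022–Q2 2023: €59,127 + €9,020 + €169,578 + €155,453 + €58,799 + €3,263 = €455,240 (under)
Q2 2022–Q3 2023: €9,020 + €169,578 + €155,453 + €58,799 + €3,263 + €3,503 = €399,616 (under)
No window exceeds €523,000.

No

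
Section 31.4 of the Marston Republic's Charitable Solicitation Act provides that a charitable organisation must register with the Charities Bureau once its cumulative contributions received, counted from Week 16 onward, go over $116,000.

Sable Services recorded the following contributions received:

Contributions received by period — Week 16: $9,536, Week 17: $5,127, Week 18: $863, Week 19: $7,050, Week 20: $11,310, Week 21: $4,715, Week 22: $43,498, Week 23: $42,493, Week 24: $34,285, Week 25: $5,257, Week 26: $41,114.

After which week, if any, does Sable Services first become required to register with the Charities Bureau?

Week 23

Through Week 16: $9,536
Through Week 17: $14,663
Through Week 18: $15,526
Through Week 19: $22,576
Through Week 20: $33,886
Through Week 21: $38,601
Through Week 22: $82,099
Through Week 23: $124,592 ← exceeds threshold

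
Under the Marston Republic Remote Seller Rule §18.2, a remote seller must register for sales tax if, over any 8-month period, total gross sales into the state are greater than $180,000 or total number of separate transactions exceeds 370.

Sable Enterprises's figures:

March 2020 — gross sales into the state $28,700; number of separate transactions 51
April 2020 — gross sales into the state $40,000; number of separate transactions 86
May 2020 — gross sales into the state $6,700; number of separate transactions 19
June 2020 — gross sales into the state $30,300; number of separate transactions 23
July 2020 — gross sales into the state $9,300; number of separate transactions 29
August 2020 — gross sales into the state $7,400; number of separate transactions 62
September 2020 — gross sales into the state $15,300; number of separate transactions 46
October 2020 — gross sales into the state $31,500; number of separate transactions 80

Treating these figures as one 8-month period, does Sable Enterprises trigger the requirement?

Yes

Total gross sales into the state: $28,700 + $40,000 + $6,700 + $30,300 + $9,300 + $7,400 + $15,300 + $31,500 = $169,200 (≤ $180,000).
Total number of separate transactions: 51 + 86 + 19 + 23 + 29 + 62 + 46 + 80 = 396 (> 370).
The test is 'or': at least one threshold is exceeded.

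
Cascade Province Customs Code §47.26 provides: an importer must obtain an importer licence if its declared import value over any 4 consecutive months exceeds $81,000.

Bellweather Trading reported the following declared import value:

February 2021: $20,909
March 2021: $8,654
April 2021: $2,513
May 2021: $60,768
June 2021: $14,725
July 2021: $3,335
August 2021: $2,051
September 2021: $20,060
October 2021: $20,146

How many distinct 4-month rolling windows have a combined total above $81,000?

3

February 2021–May 2021: $20,909 + $8,654 + $2,513 + $60,768 = $92,844 (over)
March 2021–June 2021: $8,654 + $2,513 + $60,768 + $14,725 = $86,660 (over)
April 2021–July 2021: $2,513 + $60,768 + $14,725 + $3,335 = $81,341 (over)
May 2021–August 2021: $60,768 + $14,725 + $3,335 + $2,051 = $80,879 (under)
June 2021–September 2021: $14,725 + $3,335 + $2,051 + $20,060 = $40,171 (under)
July 2021–October 2021: $3,335 + $2,051 + $20,060 + $20,146 = $45,592 (under)
3 windows exceed the threshold.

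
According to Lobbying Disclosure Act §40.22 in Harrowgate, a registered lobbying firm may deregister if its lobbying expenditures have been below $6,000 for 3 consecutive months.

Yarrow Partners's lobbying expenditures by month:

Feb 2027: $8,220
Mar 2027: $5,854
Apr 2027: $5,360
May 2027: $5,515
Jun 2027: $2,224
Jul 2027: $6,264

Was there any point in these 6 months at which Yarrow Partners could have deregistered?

Yes

Months below $6,000: Mar 2027, Apr 2027, May 2027, Jun 2027.
Longest run of consecutive months below the threshold: 4.
4 ≥ 3, so Yarrow Partners became eligible.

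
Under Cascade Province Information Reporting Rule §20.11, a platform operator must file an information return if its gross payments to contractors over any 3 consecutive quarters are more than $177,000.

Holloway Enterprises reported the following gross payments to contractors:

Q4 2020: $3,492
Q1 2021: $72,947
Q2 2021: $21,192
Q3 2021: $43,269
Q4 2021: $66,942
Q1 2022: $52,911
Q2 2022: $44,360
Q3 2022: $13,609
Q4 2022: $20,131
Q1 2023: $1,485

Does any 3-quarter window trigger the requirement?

No

Q4 2020–Q2 2021: $3,492 + $72,947 + $21,192 = $97,631 (under)
Q1 2021–Q3 2021: $72,947 + $21,192 + $43,269 = $137,408 (under)
Q2 2021–Q4 2021: $21,192 + $43,269 + $66,942 = $131,403 (under)
Q3 2021–Q1 2022: $43,269 + $66,942 + $52,911 = $163,122 (under)
Q4 2021–Q2 2022: $66,942 + $52,911 + $44,360 = $164,213 (under)
Q1 2022–Q3 2022: $52,911 + $44,360 + $13,609 = $110,880 (under)
Q2 2022–Q4 2022: $44,360 + $13,609 + $20,131 = $78,100 (under)
Q3 2022–Q1 2023: $13,609 + $20,131 + $1,485 = $35,225 (under)
No window exceeds $177,000.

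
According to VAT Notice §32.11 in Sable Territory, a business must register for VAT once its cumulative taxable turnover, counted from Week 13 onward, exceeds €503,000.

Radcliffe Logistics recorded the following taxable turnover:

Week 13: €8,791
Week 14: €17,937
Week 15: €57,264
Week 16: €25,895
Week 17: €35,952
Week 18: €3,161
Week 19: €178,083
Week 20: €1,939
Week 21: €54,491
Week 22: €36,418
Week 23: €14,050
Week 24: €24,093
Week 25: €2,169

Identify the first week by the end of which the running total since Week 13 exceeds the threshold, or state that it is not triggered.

Through Week 13: €8,791
Through Week 14: €26,728
Through Week 15: €83,992
Through Week 16: €109,887
Through Week 17: €145,839
Through Week 18: €149,000
Through Week 19: €327,083
Through Week 20: €329,022
Through Week 21: €383,513
Through Week 22: €419,931
Through Week 23: €433,981
Through Week 24: €458,074
Through Week 25: €460,243
Final cumulative total €460,243 ≤ €503,000; the threshold is never exceeded.

Not triggered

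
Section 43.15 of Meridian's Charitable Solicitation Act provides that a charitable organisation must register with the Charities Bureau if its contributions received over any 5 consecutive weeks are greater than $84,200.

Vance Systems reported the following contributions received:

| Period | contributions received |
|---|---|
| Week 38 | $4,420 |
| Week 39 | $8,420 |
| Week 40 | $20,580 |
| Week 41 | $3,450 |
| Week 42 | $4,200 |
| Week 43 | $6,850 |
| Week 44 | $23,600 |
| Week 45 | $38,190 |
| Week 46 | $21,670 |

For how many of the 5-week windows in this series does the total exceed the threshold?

1

Week 38–Week 42: $4,420 + $8,420 + $20,580 + $3,450 + $4,200 = $41,070 (under)
Week 39–Week 43: $8,420 + $20,580 + $3,450 + $4,200 + $6,850 = $43,500 (under)
Week 40–Week 44: $20,580 + $3,450 + $4,200 + $6,850 + $23,600 = $58,680 (under)
Week 41–Week 45: $3,450 + $4,200 + $6,850 + $23,600 + $38,190 = $76,290 (under)
Week 42–Week 46: $4,200 + $6,850 + $23,600 + $38,190 + $21,670 = $94,510 (over)
1 window exceeds the threshold.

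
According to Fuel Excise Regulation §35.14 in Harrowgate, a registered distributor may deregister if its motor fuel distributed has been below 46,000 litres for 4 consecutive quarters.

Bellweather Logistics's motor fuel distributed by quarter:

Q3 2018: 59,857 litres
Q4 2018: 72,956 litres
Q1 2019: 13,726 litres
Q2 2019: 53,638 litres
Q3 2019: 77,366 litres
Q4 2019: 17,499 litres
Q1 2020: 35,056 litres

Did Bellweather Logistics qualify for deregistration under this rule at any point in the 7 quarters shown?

Quarters below 46,000 litres: Q1 2019, Q4 2019, Q1 2020.
Longest run of consecutive quarters below the threshold: 2.
2 < 4, so Bellweather Logistics never became eligible.

No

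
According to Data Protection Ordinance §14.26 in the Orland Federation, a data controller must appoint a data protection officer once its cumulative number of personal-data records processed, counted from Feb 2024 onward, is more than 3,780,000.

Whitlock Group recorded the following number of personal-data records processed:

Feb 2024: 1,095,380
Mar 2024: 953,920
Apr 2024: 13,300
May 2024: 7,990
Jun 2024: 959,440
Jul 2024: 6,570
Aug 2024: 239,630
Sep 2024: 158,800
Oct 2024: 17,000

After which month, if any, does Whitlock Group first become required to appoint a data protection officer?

Through Feb 2024: 1,095,380
Through Mar 2024: 2,049,300
Through Apr 2024: 2,062,600
Through May 2024: 2,070,590
Through Jun 2024: 3,030,030
Through Jul 2024: 3,036,600
Through Aug 2024: 3,276,230
Through Sep 2024: 3,435,030
Through Oct 2024: 3,452,030
Final cumulative total 3,452,030 ≤ 3,780,000; the threshold is never exceeded.

Not triggered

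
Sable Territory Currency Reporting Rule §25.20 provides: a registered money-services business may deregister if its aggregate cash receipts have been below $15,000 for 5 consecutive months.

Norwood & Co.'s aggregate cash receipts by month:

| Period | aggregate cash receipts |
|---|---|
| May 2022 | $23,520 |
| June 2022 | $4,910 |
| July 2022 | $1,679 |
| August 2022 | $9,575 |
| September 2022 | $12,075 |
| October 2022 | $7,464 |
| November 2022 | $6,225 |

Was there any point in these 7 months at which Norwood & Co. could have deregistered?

Yes

Months below $15,000: June 2022, July 2022, August 2022, September 2022, October 2022, November 2022.
Longest run of consecutive months below the threshold: 6.
6 ≥ 5, so Norwood & Co. became eligible.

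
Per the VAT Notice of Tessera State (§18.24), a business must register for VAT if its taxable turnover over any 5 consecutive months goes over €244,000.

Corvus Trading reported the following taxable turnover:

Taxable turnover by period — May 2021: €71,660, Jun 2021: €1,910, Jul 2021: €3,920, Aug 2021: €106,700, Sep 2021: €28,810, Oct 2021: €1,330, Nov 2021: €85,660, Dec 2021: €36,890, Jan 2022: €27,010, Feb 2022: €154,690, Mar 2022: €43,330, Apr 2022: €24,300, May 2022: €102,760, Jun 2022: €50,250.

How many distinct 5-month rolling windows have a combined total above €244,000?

6

May 2021–Sep 2021: €71,660 + €1,910 + €3,920 + €106,700 + €28,810 = €213,000 (under)
Jun 2021–Oct 2021: €1,910 + €3,920 + €106,700 + €28,810 + €1,330 = €142,670 (under)
Jul 2021–Nov 2021: €3,920 + €106,700 + €28,810 + €1,330 + €85,660 = €226,420 (under)
Aug 2021–Dec 2021: €106,700 + €28,810 + €1,330 + €85,660 + €36,890 = €259,390 (over)
Sep 2021–Jan 2022: €28,810 + €1,330 + €85,660 + €36,890 + €27,010 = €179,700 (under)
Oct 2021–Feb 2022: €1,330 + €85,660 + €36,890 + €27,010 + €154,690 = €305,580 (over)
Nov 2021–Mar 2022: €85,660 + €36,890 + €27,010 + €154,690 + €43,330 = €347,580 (over)
Dec 2021–Apr 2022: €36,890 + €27,010 + €154,690 + €43,330 + €24,300 = €286,220 (over)
Jan 2022–May 2022: €27,010 + €154,690 + €43,330 + €24,300 + €102,760 = €352,090 (over)
Feb 2022–Jun 2022: €154,690 + €43,330 + €24,300 + €102,760 + €50,250 = €375,330 (over)
6 windows exceed the threshold.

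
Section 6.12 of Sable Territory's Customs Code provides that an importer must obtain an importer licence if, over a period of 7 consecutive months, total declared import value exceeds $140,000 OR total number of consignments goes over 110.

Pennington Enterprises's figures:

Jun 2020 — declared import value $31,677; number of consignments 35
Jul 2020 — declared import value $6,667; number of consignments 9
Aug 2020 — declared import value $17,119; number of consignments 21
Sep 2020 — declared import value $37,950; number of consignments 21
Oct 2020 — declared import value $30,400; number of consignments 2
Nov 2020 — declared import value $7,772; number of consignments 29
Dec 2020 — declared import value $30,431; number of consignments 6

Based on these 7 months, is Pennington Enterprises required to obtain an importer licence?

Total declared import value: $31,677 + $6,667 + $17,119 + $37,950 + $30,400 + $7,772 + $30,431 = $162,016 (> $140,000).
Total number of consignments: 35 + 9 + 21 + 21 + 2 + 29 + 6 = 123 (> 110).
The test is 'or': at least one threshold is exceeded.

Yes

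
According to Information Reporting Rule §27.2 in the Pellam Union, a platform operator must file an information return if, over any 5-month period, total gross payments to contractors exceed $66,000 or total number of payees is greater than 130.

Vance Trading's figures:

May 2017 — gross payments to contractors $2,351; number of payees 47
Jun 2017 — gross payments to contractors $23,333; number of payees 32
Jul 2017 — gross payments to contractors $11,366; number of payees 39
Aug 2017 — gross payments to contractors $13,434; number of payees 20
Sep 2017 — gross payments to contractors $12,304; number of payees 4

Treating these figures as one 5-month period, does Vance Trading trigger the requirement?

Yes

Total gross payments to contractors: $2,351 + $23,333 + $11,366 + $13,434 + $12,304 = $62,788 (≤ $66,000).
Total number of payees: 47 + 32 + 39 + 20 + 4 = 142 (> 130).
The test is 'or': at least one threshold is exceeded.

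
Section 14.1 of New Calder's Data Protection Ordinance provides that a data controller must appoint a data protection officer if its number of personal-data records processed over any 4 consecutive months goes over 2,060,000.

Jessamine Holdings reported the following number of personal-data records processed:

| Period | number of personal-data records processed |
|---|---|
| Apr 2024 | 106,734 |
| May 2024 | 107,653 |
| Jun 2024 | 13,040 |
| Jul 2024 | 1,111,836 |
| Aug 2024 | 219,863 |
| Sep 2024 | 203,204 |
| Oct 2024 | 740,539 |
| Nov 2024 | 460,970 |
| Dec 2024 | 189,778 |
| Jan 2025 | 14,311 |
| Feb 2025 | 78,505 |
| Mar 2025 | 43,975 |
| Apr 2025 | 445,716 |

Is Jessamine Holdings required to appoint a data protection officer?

Yes

Apr 2024–Jul 2024: 106,734 + 107,653 + 13,040 + 1,111,836 = 1,339,263 (under)
May 2024–Aug 2024: 107,653 + 13,040 + 1,111,836 + 219,863 = 1,452,392 (under)
Jun 2024–Sep 2024: 13,040 + 1,111,836 + 219,863 + 203,204 = 1,547,943 (under)
Jul 2024–Oct 2024: 1,111,836 + 219,863 + 203,204 + 740,539 = 2,275,442 (over)
Aug 2024–Nov 2024: 219,863 + 203,204 + 740,539 + 460,970 = 1,624,576 (under)
Sep 2024–Dec 2024: 203,204 + 740,539 + 460,970 + 189,778 = 1,594,491 (under)
Oct 2024–Jan 2025: 740,539 + 460,970 + 189,778 + 14,311 = 1,405,598 (under)
Nov 2024–Feb 2025: 460,970 + 189,778 + 14,311 + 78,505 = 743,564 (under)
Dec 2024–Mar 2025: 189,778 + 14,311 + 78,505 + 43,975 = 326,569 (under)
Jan 2025–Apr 2025: 14,311 + 78,505 + 43,975 + 445,716 = 582,507 (under)
At least one window exceeds 2,060,000.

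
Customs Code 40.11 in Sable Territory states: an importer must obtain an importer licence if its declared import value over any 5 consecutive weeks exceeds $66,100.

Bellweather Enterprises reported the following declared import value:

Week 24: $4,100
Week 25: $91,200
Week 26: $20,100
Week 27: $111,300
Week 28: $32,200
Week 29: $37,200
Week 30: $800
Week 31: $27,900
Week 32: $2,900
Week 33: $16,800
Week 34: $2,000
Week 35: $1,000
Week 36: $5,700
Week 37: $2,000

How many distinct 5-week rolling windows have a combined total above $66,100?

6

Week 24–Week 28: $4,100 + $91,200 + $20,100 + $111,300 + $32,200 = $258,900 (over)
Week 25–Week 29: $91,200 + $20,100 + $111,300 + $32,200 + $37,200 = $292,000 (over)
Week 26–Week 30: $20,100 + $111,300 + $32,200 + $37,200 + $800 = $201,600 (over)
Week 27–Week 31: $111,300 + $32,200 + $37,200 + $800 + $27,900 = $209,400 (over)
Week 28–Week 32: $32,200 + $37,200 + $800 + $27,900 + $2,900 = $101,000 (over)
Week 29–Week 33: $37,200 + $800 + $27,900 + $2,900 + $16,800 = $85,600 (over)
Week 30–Week 34: $800 + $27,900 + $2,900 + $16,800 + $2,000 = $50,400 (under)
Week 31–Week 35: $27,900 + $2,900 + $16,800 + $2,000 + $1,000 = $50,600 (under)
Week 32–Week 36: $2,900 + $16,800 + $2,000 + $1,000 + $5,700 = $28,400 (under)
Week 33–Week 37: $16,800 + $2,000 + $1,000 + $5,700 + $2,000 = $27,500 (under)
6 windows exceed the threshold.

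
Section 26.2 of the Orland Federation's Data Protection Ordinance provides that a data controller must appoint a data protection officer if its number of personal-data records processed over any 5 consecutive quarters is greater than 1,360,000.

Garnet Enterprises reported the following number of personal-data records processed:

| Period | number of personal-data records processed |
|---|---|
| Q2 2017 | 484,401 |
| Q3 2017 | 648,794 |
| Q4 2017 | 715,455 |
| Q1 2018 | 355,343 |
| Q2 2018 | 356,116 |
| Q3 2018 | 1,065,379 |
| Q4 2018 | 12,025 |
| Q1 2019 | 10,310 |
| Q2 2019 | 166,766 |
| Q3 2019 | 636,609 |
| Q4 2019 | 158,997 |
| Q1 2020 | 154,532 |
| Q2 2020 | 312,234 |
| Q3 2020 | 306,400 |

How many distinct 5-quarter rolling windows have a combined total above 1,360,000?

Q2 2017–Q2 2018: 484,401 + 648,794 + 715,455 + 355,343 + 356,116 = 2,560,109 (over)
Q3 2017–Q3 2018: 648,794 + 715,455 + 355,343 + 356,116 + 1,065,379 = 3,141,087 (over)
Q4 2017–Q4 2018: 715,455 + 355,343 + 356,116 + 1,065,379 + 12,025 = 2,504,318 (over)
Q1 2018–Q1 2019: 355,343 + 356,116 + 1,065,379 + 12,025 + 10,310 = 1,799,173 (over)
Q2 2018–Q2 2019: 356,116 + 1,065,379 + 12,025 + 10,310 + 166,766 = 1,610,596 (over)
Q3 2018–Q3 2019: 1,065,379 + 12,025 + 10,310 + 166,766 + 636,609 = 1,891,089 (over)
Q4 2018–Q4 2019: 12,025 + 10,310 + 166,766 + 636,609 + 158,997 = 984,707 (under)
Q1 2019–Q1 2020: 10,310 + 166,766 + 636,609 + 158,997 + 154,532 = 1,127,214 (under)
Q2 2019–Q2 2020: 166,766 + 636,609 + 158,997 + 154,532 + 312,234 = 1,429,138 (over)
Q3 2019–Q3 2020: 636,609 + 158,997 + 154,532 + 312,234 + 306,400 = 1,568,772 (over)
8 windows exceed the threshold.

8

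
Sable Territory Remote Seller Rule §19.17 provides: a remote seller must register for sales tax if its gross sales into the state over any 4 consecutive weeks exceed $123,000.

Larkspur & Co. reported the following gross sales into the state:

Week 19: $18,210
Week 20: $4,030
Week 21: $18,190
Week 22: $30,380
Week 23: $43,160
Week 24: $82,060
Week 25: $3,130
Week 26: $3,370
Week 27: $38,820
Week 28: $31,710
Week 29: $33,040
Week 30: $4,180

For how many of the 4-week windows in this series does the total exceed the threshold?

Week 19–Week 22: $18,210 + $4,030 + $18,190 + $30,380 = $70,810 (under)
Week 20–Week 23: $4,030 + $18,190 + $30,380 + $43,160 = $95,760 (under)
Week 21–Week 24: $18,190 + $30,380 + $43,160 + $82,060 = $173,790 (over)
Week 22–Week 25: $30,380 + $43,160 + $82,060 + $3,130 = $158,730 (over)
Week 23–Week 26: $43,160 + $82,060 + $3,130 + $3,370 = $131,720 (over)
Week 24–Week 27: $82,060 + $3,130 + $3,370 + $38,820 = $127,380 (over)
Week 25–Week 28: $3,130 + $3,370 + $38,820 + $31,710 = $77,030 (under)
Week 26–Week 29: $3,370 + $38,820 + $31,710 + $33,040 = $106,940 (under)
Week 27–Week 30: $38,820 + $31,710 + $33,040 + $4,180 = $107,750 (under)
4 windows exceed the threshold.

4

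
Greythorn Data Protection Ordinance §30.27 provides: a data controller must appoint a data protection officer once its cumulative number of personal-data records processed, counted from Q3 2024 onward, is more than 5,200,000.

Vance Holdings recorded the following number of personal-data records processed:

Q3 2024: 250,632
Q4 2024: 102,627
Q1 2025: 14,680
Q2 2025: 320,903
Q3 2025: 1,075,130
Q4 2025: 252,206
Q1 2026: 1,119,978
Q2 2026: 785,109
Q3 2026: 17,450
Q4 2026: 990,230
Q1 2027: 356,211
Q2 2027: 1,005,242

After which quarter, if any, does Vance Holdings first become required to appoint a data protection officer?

Through Q3 2024: 250,632
Through Q4 2024: 353,259
Through Q1 2025: 367,939
Through Q2 2025: 688,842
Through Q3 2025: 1,763,972
Through Q4 2025: 2,016,178
Through Q1 2026: 3,136,156
Through Q2 2026: 3,921,265
Through Q3 2026: 3,938,715
Through Q4 2026: 4,928,945
Through Q1 2027: 5,285,156 ← exceeds threshold

Q1 2027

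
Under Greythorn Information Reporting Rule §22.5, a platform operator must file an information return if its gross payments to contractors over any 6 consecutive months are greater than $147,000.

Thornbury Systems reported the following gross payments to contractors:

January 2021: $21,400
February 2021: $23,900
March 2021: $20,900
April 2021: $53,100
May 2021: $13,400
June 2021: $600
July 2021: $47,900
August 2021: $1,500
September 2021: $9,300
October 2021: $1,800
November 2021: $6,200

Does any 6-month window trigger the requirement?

Yes

January 2021–June 2021: $21,400 + $23,900 + $20,900 + $53,100 + $13,400 + $600 = $133,300 (under)
February 2021–July 2021: $23,900 + $20,900 + $53,100 + $13,400 + $600 + $47,900 = $159,800 (over)
March 2021–August 2021: $20,900 + $53,100 + $13,400 + $600 + $47,900 + $1,500 = $137,400 (under)
April 2021–September 2021: $53,100 + $13,400 + $600 + $47,900 + $1,500 + $9,300 = $125,800 (under)
May 2021–October 2021: $13,400 + $600 + $47,900 + $1,500 + $9,300 + $1,800 = $74,500 (under)
June 2021–November 2021: $600 + $47,900 + $1,500 + $9,300 + $1,800 + $6,200 = $67,300 (under)
At least one window exceeds $147,000.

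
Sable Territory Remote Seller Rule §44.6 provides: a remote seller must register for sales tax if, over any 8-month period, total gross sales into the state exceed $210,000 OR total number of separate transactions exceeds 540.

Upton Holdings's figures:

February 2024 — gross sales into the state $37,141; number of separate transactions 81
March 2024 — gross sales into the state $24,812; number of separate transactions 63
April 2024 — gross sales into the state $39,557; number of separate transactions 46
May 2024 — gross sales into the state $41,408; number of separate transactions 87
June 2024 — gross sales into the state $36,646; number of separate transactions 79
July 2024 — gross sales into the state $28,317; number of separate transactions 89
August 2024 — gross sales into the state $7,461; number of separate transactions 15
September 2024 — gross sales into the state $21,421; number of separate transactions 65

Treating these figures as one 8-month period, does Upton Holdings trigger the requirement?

Yes

Total gross sales into the state: $37,141 + $24,812 + $39,557 + $41,408 + $36,646 + $28,317 + $7,461 + $21,421 = $236,763 (> $210,000).
Total number of separate transactions: 81 + 63 + 46 + 87 + 79 + 89 + 15 + 65 = 525 (≤ 540).
The test is 'or': at least one threshold is exceeded.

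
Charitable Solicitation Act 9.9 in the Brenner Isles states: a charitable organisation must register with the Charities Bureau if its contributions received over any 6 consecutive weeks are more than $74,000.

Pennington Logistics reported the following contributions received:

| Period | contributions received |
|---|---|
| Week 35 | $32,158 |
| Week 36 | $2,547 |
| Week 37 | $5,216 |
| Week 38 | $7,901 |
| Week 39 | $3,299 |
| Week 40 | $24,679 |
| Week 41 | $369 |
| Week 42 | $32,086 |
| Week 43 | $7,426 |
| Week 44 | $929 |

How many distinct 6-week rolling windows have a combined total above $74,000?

Week 35–Week 40: $32,158 + $2,547 + $5,216 + $7,901 + $3,299 + $24,679 = $75,800 (over)
Week 36–Week 41: $2,547 + $5,216 + $7,901 + $3,299 + $24,679 + $369 = $44,011 (under)
Week 37–Week 42: $5,216 + $7,901 + $3,299 + $24,679 + $369 + $32,086 = $73,550 (under)
Week 38–Week 43: $7,901 + $3,299 + $24,679 + $369 + $32,086 + $7,426 = $75,760 (over)
Week 39–Week 44: $3,299 + $24,679 + $369 + $32,086 + $7,426 + $929 = $68,788 (under)
2 windows exceed the threshold.

2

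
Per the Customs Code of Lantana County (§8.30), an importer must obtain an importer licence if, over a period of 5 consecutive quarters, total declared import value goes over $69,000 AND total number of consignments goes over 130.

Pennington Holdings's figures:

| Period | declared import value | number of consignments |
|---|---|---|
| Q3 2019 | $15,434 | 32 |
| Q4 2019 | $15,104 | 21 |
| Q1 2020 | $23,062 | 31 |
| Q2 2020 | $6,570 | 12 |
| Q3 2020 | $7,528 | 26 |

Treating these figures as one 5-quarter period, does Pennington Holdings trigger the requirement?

No

Total declared import value: $15,434 + $15,104 + $23,062 + $6,570 + $7,528 = $67,698 (≤ $69,000).
Total number of consignments: 32 + 21 + 31 + 12 + 26 = 122 (≤ 130).
The test is 'and': the rule requires both, and at least one is not exceeded.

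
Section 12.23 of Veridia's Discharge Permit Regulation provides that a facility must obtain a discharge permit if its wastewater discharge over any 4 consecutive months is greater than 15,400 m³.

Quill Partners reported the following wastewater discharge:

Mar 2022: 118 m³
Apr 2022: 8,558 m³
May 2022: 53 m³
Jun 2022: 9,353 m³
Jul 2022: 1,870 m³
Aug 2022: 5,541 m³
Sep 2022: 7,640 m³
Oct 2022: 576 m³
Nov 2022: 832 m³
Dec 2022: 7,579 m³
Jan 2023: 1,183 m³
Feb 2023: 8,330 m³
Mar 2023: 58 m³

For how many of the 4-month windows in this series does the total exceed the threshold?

8

Mar 2022–Jun 2022: 118 m³ + 8,558 m³ + 53 m³ + 9,353 m³ = 18,082 m³ (over)
Apr 2022–Jul 2022: 8,558 m³ + 53 m³ + 9,353 m³ + 1,870 m³ = 19,834 m³ (over)
May 2022–Aug 2022: 53 m³ + 9,353 m³ + 1,870 m³ + 5,541 m³ = 16,817 m³ (over)
Jun 2022–Sep 2022: 9,353 m³ + 1,870 m³ + 5,541 m³ + 7,640 m³ = 24,404 m³ (over)
Jul 2022–Oct 2022: 1,870 m³ + 5,541 m³ + 7,640 m³ + 576 m³ = 15,627 m³ (over)
Aug 2022–Nov 2022: 5,541 m³ + 7,640 m³ + 576 m³ + 832 m³ = 14,589 m³ (under)
Sep 2022–Dec 2022: 7,640 m³ + 576 m³ + 832 m³ + 7,579 m³ = 16,627 m³ (over)
Oct 2022–Jan 2023: 576 m³ + 832 m³ + 7,579 m³ + 1,183 m³ = 10,170 m³ (under)
Nov 2022–Feb 2023: 832 m³ + 7,579 m³ + 1,183 m³ + 8,330 m³ = 17,924 m³ (over)
Dec 2022–Mar 2023: 7,579 m³ + 1,183 m³ + 8,330 m³ + 58 m³ = 17,150 m³ (over)
8 windows exceed the threshold.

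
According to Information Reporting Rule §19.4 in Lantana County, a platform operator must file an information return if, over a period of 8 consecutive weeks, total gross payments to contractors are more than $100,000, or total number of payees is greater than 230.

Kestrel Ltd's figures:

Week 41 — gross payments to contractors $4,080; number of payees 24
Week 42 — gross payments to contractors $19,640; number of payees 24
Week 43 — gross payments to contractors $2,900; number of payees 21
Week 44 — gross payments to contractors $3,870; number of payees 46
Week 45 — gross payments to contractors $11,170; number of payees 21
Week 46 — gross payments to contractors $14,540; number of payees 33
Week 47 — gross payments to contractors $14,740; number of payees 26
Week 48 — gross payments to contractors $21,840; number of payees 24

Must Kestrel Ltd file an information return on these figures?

No

Total gross payments to contractors: $4,080 + $19,640 + $2,900 + $3,870 + $11,170 + $14,540 + $14,740 + $21,840 = $92,780 (≤ $100,000).
Total number of payees: 24 + 24 + 21 + 46 + 21 + 33 + 26 + 24 = 219 (≤ 230).
The test is 'or': neither threshold is exceeded.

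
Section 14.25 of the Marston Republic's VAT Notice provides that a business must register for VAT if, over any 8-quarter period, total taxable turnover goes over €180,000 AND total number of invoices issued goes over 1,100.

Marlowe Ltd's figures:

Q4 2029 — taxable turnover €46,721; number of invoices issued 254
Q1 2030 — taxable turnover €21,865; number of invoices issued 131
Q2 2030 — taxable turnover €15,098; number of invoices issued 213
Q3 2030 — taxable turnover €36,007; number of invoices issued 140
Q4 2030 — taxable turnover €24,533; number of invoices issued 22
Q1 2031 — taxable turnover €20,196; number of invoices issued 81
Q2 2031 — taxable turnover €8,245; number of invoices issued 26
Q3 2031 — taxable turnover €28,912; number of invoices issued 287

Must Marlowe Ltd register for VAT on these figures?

Yes

Total taxable turnover: €46,721 + €21,865 + €15,098 + €36,007 + €24,533 + €20,196 + €8,245 + €28,912 = €201,577 (> €180,000).
Total number of invoices issued: 254 + 131 + 213 + 140 + 22 + 81 + 26 + 287 = 1,154 (> 1,100).
The test is 'and': both thresholds are exceeded.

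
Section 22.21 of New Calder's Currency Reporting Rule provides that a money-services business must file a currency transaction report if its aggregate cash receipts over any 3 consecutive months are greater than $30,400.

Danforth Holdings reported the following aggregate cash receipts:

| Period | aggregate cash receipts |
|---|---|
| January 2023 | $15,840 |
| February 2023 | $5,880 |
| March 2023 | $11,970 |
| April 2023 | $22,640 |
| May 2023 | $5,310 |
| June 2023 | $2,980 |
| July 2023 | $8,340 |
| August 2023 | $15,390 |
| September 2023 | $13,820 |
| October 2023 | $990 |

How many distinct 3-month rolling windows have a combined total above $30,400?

5

January 2023–March 2023: $15,840 + $5,880 + $11,970 = $33,690 (over)
February 2023–April 2023: $5,880 + $11,970 + $22,640 = $40,490 (over)
March 2023–May 2023: $11,970 + $22,640 + $5,310 = $39,920 (over)
April 2023–June 2023: $22,640 + $5,310 + $2,980 = $30,930 (over)
May 2023–July 2023: $5,310 + $2,980 + $8,340 = $16,630 (under)
June 2023–August 2023: $2,980 + $8,340 + $15,390 = $26,710 (under)
July 2023–September 2023: $8,340 + $15,390 + $13,820 = $37,550 (over)
August 2023–October 2023: $15,390 + $13,820 + $990 = $30,200 (under)
5 windows exceed the threshold.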